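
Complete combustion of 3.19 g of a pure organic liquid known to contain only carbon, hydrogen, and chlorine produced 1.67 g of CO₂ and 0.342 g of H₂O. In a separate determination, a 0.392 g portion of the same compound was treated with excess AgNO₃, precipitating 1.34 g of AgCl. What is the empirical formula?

mol C = 1.67 g CO₂ ÷ 44.009 g/mol = 0.03795 mol
mol H = 2 × 0.342 g H₂O ÷ 18.015 g/mol = 0.03797 mol
From the AgCl data: mol Cl per gram of compound = (1.34 ÷ 143.318) ÷ 0.392 = 0.02385 mol/g, so in the 3.19 g combustion sample mol Cl = 0.07609 mol
Divide by the smallest (0.03795 mol): C 1.000, H 1.001, Cl 2.005

CHCl2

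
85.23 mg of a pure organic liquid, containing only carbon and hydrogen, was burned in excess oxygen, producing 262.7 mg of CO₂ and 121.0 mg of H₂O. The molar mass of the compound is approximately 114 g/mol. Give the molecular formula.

C8H18

mol C = 0.2627 g CO₂ ÷ 44.009 g/mol = 0.0059692 mol
mol H = 2 × 0.1210 g H₂O ÷ 18.015 g/mol = 0.013433 mol
Divide by the smallest (0.0059692 mol): C 1.000, H 2.250
Multiplying each by 4 gives whole numbers: C 4.00, H 9.00
Empirical formula: C4H9
Empirical-formula mass = 57.12 g/mol; 114 ÷ 57.12 ≈ 2, so the molecular formula is C8H18.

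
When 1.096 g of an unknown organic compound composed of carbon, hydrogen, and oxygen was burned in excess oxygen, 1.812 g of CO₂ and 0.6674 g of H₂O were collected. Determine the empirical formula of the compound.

mol C = 1.812 g CO₂ ÷ 44.009 g/mol = 0.041173 mol
mol H = 2 × 0.6674 g H₂O ÷ 18.015 g/mol = 0.074094 mol
mass O = 1.096 − (0.49453 + 0.074687) = 0.52678 g → mol O = 0.52678 ÷ 15.999 = 0.032926 mol
Divide by the smallest (0.032926 mol): C 1.250, H 2.250, O 1.000
Multiplying each by 4 gives whole numbers: C 5.00, H 9.00, O 4.00

C5H9O4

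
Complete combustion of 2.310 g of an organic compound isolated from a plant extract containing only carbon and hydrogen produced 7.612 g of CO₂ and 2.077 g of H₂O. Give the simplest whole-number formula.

C3H4

mol C = 7.612 g CO₂ ÷ 44.009 g/mol = 0.17296 mol
mol H = 2 × 2.077 g H₂O ÷ 18.015 g/mol = 0.23059 mol
Divide by the smallest (0.17296 mol): C 1.000, H 1.333
Multiplying each by 3 gives whole numbers: C 3.00, H 4.00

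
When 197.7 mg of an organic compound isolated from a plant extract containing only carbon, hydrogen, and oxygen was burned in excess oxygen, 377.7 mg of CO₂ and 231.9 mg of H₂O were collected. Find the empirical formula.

mol C = 0.3777 g CO₂ ÷ 44.009 g/mol = 0.0085823 mol
mol H = 2 × 0.2319 g H₂O ÷ 18.015 g/mol = 0.025745 mol
mass O = 0.1977 − (0.10308 + 0.025951) = 0.068666 g → mol O = 0.068666 ÷ 15.999 = 0.0042919 mol
Divide by the smallest (0.0042919 mol): C 2.000, H 5.999, O 1.000

C2H6O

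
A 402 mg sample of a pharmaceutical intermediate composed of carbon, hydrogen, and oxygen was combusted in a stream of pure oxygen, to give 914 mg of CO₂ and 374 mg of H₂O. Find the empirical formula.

mol C = 0.914 g CO₂ ÷ 44.009 g/mol = 0.02077 mol
mol H = 2 × 0.374 g H₂O ÷ 18.015 g/mol = 0.04152 mol
mass O = 0.402 − (0.2495 + 0.04185) = 0.1107 g → mol O = 0.1107 ÷ 15.999 = 0.006919 mol
Divide by the smallest (0.006919 mol): C 3.002, H 6.001, O 1.000

C3H6O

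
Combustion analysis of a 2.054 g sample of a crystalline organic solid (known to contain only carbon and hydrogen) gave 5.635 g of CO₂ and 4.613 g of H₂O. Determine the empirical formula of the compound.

CH4

mol C = 5.635 g CO₂ ÷ 44.009 g/mol = 0.12804 mol
mol H = 2 × 4.613 g H₂O ÷ 18.015 g/mol = 0.51213 mol
Divide by the smallest (0.12804 mol): C 1.000, H 4.000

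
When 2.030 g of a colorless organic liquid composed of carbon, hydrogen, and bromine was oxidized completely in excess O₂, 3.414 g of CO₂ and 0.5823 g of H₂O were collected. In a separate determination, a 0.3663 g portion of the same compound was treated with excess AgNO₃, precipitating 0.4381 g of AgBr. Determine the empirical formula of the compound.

mol C = 3.414 g CO₂ ÷ 44.009 g/mol = 0.077575 mol
mol H = 2 × 0.5823 g H₂O ÷ 18.015 g/mol = 0.064646 mol
From the AgBr data: mol Br per gram of compound = (0.4381 ÷ 187.772) ÷ 0.3663 = 0.0063695 mol/g, so in the 2.030 g combustion sample mol Br = 0.012930 mol
Divide by the smallest (0.012930 mol): C 6.000, H 5.000, Br 1.000

C6H5Br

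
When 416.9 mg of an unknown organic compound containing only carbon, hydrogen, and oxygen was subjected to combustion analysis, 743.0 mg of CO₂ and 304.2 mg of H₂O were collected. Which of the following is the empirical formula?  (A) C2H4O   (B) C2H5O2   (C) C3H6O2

(C) C3H6O2

mol C = 0.7430 g CO₂ ÷ 44.009 g/mol = 0.016883 mol
mol H = 2 × 0.3042 g H₂O ÷ 18.015 g/mol = 0.033772 mol
mass O = 0.4169 − (0.20278 + 0.034042) = 0.18008 g → mol O = 0.18008 ÷ 15.999 = 0.011256 mol
Divide by the smallest (0.011256 mol): C 1.500, H 3.000, O 1.000
Multiplying each by 2 gives whole numbers: C 3.00, H 6.00, O 2.00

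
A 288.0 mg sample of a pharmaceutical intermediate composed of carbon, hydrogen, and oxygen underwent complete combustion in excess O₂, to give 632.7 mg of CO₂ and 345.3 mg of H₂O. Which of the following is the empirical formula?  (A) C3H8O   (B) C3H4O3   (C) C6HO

(A) C3H8O

mol C = 0.6327 g CO₂ ÷ 44.009 g/mol = 0.014377 mol
mol H = 2 × 0.3453 g H₂O ÷ 18.015 g/mol = 0.038335 mol
mass O = 0.2880 − (0.17268 + 0.038641) = 0.076681 g → mol O = 0.076681 ÷ 15.999 = 0.0047929 mol
Divide by the smallest (0.0047929 mol): C 3.000, H 7.998, O 1.000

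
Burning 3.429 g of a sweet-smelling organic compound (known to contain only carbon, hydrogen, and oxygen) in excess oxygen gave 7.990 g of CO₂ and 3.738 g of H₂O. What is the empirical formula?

C7H16O2

mol C = 7.990 g CO₂ ÷ 44.009 g/mol = 0.18155 mol
mol H = 2 × 3.738 g H₂O ÷ 18.015 g/mol = 0.41499 mol
mass O = 3.429 − (2.1806 + 0.41831) = 0.83005 g → mol O = 0.83005 ÷ 15.999 = 0.051881 mol
Divide by the smallest (0.051881 mol): C 3.499, H 7.999, O 1.000
Multiplying each by 2 gives whole numbers: C 7.00, H 16.00, O 2.00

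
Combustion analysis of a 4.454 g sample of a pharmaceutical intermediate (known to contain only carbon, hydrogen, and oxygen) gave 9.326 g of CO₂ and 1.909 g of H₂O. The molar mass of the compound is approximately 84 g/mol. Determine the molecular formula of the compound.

mol C = 9.326 g CO₂ ÷ 44.009 g/mol = 0.21191 mol
mol H = 2 × 1.909 g H₂O ÷ 18.015 g/mol = 0.21193 mol
mass O = 4.454 − (2.5453 + 0.21363) = 1.6951 g → mol O = 1.6951 ÷ 15.999 = 0.10595 mol
Divide by the smallest (0.10595 mol): C 2.000, H 2.000, O 1.000
Empirical formula: C2H2O
Empirical-formula mass = 42.04 g/mol; 84 ÷ 42.04 ≈ 2, so the molecular formula is C4H4O2.

C4H4O2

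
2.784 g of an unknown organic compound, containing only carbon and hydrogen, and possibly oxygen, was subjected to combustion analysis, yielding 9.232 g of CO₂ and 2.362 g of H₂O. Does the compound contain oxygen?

no

mol C = 9.232 g CO₂ ÷ 44.009 g/mol = 0.20978 mol
mol H = 2 × 2.362 g H₂O ÷ 18.015 g/mol = 0.26223 mol
C and H together account for 2.7839 g — essentially the entire 2.784 g sample — so the compound contains no oxygen.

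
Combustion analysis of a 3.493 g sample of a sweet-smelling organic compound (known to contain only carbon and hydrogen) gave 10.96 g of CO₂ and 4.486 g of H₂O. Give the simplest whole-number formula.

CH2

mol C = 10.96 g CO₂ ÷ 44.009 g/mol = 0.24904 mol
mol H = 2 × 4.486 g H₂O ÷ 18.015 g/mol = 0.49803 mol
Divide by the smallest (0.24904 mol): C 1.000, H 2.000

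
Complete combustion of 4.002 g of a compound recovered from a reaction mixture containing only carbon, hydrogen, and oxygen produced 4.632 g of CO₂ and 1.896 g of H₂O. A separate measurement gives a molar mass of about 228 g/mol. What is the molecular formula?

C6H12O9

mol C = 4.632 g CO₂ ÷ 44.009 g/mol = 0.10525 mol
mol H = 2 × 1.896 g H₂O ÷ 18.015 g/mol = 0.21049 mol
mass O = 4.002 − (1.2642 + 0.21218) = 2.5257 g → mol O = 2.5257 ÷ 15.999 = 0.15786 mol
Divide by the smallest (0.10525 mol): C 1.000, H 2.000, O 1.500
Multiplying each by 2 gives whole numbers: C 2.00, H 4.00, O 3.00
Empirical formula: C2H4O3
Empirical-formula mass = 76.05 g/mol; 228 ÷ 76.05 ≈ 3, so the molecular formula is C6H12O9.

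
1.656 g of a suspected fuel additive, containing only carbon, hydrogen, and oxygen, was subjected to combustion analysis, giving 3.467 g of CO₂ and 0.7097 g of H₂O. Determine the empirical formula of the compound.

mol C = 3.467 g CO₂ ÷ 44.009 g/mol = 0.078779 mol
mol H = 2 × 0.7097 g H₂O ÷ 18.015 g/mol = 0.078790 mol
mass O = 1.656 − (0.94622 + 0.079420) = 0.63036 g → mol O = 0.63036 ÷ 15.999 = 0.039400 mol
Divide by the smallest (0.039400 mol): C 1.999, H 2.000, O 1.000

C2H2O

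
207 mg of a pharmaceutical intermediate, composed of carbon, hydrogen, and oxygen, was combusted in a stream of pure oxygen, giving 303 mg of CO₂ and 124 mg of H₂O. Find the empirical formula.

mol C = 0.303 g CO₂ ÷ 44.009 g/mol = 0.006885 mol
mol H = 2 × 0.124 g H₂O ÷ 18.015 g/mol = 0.01377 mol
mass O = 0.207 − (0.08270 + 0.01388) = 0.1104 g → mol O = 0.1104 ÷ 15.999 = 0.006902 mol
Divide by the smallest (0.006885 mol): C 1.000, H 1.999, O 1.003

CH2O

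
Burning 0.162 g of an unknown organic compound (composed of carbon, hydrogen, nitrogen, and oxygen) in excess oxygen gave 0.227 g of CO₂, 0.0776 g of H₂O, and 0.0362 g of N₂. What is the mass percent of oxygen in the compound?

34.1%

mol C = 0.227 g CO₂ ÷ 44.009 g/mol = 0.005158 mol
mol H = 2 × 0.0776 g H₂O ÷ 18.015 g/mol = 0.008615 mol
mol N = 2 × 0.0362 g N₂ ÷ 28.014 g/mol = 0.002584 mol
mass O = 0.162 − (0.06195 + 0.008684 + 0.03620) = 0.05516 g → mol O = 0.05516 ÷ 15.999 = 0.003448 mol
mass % O = 0.05516 g ÷ 0.162 g × 100%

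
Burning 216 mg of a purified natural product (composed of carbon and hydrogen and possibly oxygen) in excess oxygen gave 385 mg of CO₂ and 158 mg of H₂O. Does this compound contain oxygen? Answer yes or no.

mol C = 0.385 g CO₂ ÷ 44.009 g/mol = 0.008748 mol
mol H = 2 × 0.158 g H₂O ÷ 18.015 g/mol = 0.01754 mol
C and H account for only 0.1228 g of the 0.216 g sample; the remaining 0.09324 g must be oxygen.

yes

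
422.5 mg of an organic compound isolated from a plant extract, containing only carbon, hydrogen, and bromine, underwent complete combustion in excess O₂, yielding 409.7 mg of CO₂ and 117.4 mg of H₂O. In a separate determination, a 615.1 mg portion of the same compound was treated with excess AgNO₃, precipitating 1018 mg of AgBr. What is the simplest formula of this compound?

mol C = 0.4097 g CO₂ ÷ 44.009 g/mol = 0.0093095 mol
mol H = 2 × 0.1174 g H₂O ÷ 18.015 g/mol = 0.013034 mol
From the AgBr data: mol Br per gram of compound = (1.018 ÷ 187.772) ÷ 0.6151 = 0.0088140 mol/g, so in the 0.4225 g combustion sample mol Br = 0.0037239 mol
Divide by the smallest (0.0037239 mol): C 2.500, H 3.500, Br 1.000
Multiplying each by 2 gives whole numbers: C 5.00, H 7.00, Br 2.00

C5H7Br2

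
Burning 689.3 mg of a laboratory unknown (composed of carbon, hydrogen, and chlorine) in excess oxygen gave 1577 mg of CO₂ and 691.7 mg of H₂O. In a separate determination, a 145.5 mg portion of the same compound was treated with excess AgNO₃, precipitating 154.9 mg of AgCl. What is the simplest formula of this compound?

mol C = 1.577 g CO₂ ÷ 44.009 g/mol = 0.035834 mol
mol H = 2 × 0.6917 g H₂O ÷ 18.015 g/mol = 0.076792 mol
From the AgCl data: mol Cl per gram of compound = (0.1549 ÷ 143.318) ÷ 0.1455 = 0.0074283 mol/g, so in the 0.6893 g combustion sample mol Cl = 0.0051203 mol
Divide by the smallest (0.0051203 mol): C 6.998, H 14.997, Cl 1.000

C7H15Cl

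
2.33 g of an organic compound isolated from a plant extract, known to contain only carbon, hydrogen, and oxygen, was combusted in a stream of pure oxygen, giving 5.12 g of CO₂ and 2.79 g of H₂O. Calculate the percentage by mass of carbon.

60.0%

mol C = 5.12 g CO₂ ÷ 44.009 g/mol = 0.1163 mol
mol H = 2 × 2.79 g H₂O ÷ 18.015 g/mol = 0.3097 mol
mass O = 2.33 − (1.397 + 0.3122) = 0.6204 g → mol O = 0.6204 ÷ 15.999 = 0.03878 mol
mass % C = 1.397 g ÷ 2.33 g × 100%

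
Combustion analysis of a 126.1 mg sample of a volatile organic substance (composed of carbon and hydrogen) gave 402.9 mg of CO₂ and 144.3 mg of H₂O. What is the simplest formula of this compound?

C4H7

mol C = 0.4029 g CO₂ ÷ 44.009 g/mol = 0.0091549 mol
mol H = 2 × 0.1443 g H₂O ÷ 18.015 g/mol = 0.016020 mol
Divide by the smallest (0.0091549 mol): C 1.000, H 1.750
Multiplying each by 4 gives whole numbers: C 4.00, H 7.00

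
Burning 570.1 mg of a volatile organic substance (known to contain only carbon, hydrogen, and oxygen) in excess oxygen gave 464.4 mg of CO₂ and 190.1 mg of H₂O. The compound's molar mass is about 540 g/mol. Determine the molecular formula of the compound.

mol C = 0.4644 g CO₂ ÷ 44.009 g/mol = 0.010552 mol
mol H = 2 × 0.1901 g H₂O ÷ 18.015 g/mol = 0.021105 mol
mass O = 0.5701 − (0.12674 + 0.021273) = 0.42208 g → mol O = 0.42208 ÷ 15.999 = 0.026382 mol
Divide by the smallest (0.010552 mol): C 1.000, H 2.000, O 2.500
Multiplying each by 2 gives whole numbers: C 2.00, H 4.00, O 5.00
Empirical formula: C2H4O5
Empirical-formula mass = 108.05 g/mol; 540 ÷ 108.05 ≈ 5, so the molecular formula is C10H20O25.

C10H20O25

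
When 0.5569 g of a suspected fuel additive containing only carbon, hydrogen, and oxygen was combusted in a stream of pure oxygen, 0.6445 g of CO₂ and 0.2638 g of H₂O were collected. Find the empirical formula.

mol C = 0.6445 g CO₂ ÷ 44.009 g/mol = 0.014645 mol
mol H = 2 × 0.2638 g H₂O ÷ 18.015 g/mol = 0.029287 mol
mass O = 0.5569 − (0.17590 + 0.029521) = 0.35148 g → mol O = 0.35148 ÷ 15.999 = 0.021969 mol
Divide by the smallest (0.014645 mol): C 1.000, H 2.000, O 1.500
Multiplying each by 2 gives whole numbers: C 2.00, H 4.00, O 3.00

C2H4O3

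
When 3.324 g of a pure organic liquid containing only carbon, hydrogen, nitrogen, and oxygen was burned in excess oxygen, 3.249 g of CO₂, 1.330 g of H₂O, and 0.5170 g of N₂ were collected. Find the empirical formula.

C2H4NO3

mol C = 3.249 g CO₂ ÷ 44.009 g/mol = 0.073826 mol
mol H = 2 × 1.330 g H₂O ÷ 18.015 g/mol = 0.14765 mol
mol N = 2 × 0.5170 g N₂ ÷ 28.014 g/mol = 0.036910 mol
mass O = 3.324 − (0.88672 + 0.14884 + 0.51700) = 1.7714 g → mol O = 1.7714 ÷ 15.999 = 0.11072 mol
Divide by the smallest (0.036910 mol): C 2.000, H 4.000, N 1.000, O 3.000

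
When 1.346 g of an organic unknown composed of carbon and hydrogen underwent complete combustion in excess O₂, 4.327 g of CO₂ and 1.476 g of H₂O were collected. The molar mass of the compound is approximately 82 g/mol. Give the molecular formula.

C6H10

mol C = 4.327 g CO₂ ÷ 44.009 g/mol = 0.098321 mol
mol H = 2 × 1.476 g H₂O ÷ 18.015 g/mol = 0.16386 mol
Divide by the smallest (0.098321 mol): C 1.000, H 1.667
Multiplying each by 3 gives whole numbers: C 3.00, H 5.00
Empirical formula: C3H5
Empirical-formula mass = 41.07 g/mol; 82 ÷ 41.07 ≈ 2, so the molecular formula is C6H10.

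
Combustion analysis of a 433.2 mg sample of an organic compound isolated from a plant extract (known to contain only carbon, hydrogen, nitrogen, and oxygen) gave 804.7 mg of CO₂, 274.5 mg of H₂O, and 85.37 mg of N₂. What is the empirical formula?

C3H5NO

mol C = 0.8047 g CO₂ ÷ 44.009 g/mol = 0.018285 mol
mol H = 2 × 0.2745 g H₂O ÷ 18.015 g/mol = 0.030475 mol
mol N = 2 × 0.08537 g N₂ ÷ 28.014 g/mol = 0.0060948 mol
mass O = 0.4332 − (0.21962 + 0.030718 + 0.085370) = 0.097492 g → mol O = 0.097492 ÷ 15.999 = 0.0060936 mol
Divide by the smallest (0.0060936 mol): C 3.001, H 5.001, N 1.000, O 1.000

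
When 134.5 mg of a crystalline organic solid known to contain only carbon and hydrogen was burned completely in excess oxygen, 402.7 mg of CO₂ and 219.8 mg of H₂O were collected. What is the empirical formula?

mol C = 0.4027 g CO₂ ÷ 44.009 g/mol = 0.0091504 mol
mol H = 2 × 0.2198 g H₂O ÷ 18.015 g/mol = 0.024402 mol
Divide by the smallest (0.0091504 mol): C 1.000, H 2.667
Multiplying each by 3 gives whole numbers: C 3.00, H 8.00

C3H8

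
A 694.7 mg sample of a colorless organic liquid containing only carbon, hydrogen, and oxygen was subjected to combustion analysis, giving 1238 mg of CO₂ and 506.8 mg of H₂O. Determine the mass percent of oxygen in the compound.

43.20%

mol C = 1.238 g CO₂ ÷ 44.009 g/mol = 0.028131 mol
mol H = 2 × 0.5068 g H₂O ÷ 18.015 g/mol = 0.056264 mol
mass O = 0.6947 − (0.33788 + 0.056714) = 0.30011 g → mol O = 0.30011 ÷ 15.999 = 0.018758 mol
mass % O = 0.30011 g ÷ 0.6947 g × 100%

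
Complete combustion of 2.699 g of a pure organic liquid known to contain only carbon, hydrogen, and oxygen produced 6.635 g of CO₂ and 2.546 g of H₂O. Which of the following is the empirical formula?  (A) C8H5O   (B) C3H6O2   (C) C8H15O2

(C) C8H15O2

mol C = 6.635 g CO₂ ÷ 44.009 g/mol = 0.15076 mol
mol H = 2 × 2.546 g H₂O ÷ 18.015 g/mol = 0.28265 mol
mass O = 2.699 − (1.8108 + 0.28491) = 0.60325 g → mol O = 0.60325 ÷ 15.999 = 0.037706 mol
Divide by the smallest (0.037706 mol): C 3.998, H 7.496, O 1.000
Multiplying each by 2 gives whole numbers: C 8.00, H 14.99, O 2.00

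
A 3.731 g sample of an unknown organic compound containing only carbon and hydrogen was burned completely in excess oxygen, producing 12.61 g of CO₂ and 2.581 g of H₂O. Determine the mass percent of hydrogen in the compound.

7.74%

mol C = 12.61 g CO₂ ÷ 44.009 g/mol = 0.28653 mol
mol H = 2 × 2.581 g H₂O ÷ 18.015 g/mol = 0.28654 mol
mass % H = 0.28883 g ÷ 3.731 g × 100%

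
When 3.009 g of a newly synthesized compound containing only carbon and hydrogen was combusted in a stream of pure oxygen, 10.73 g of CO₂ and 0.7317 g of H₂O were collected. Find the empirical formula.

mol C = 10.73 g CO₂ ÷ 44.009 g/mol = 0.24381 mol
mol H = 2 × 0.7317 g H₂O ÷ 18.015 g/mol = 0.081232 mol
Divide by the smallest (0.081232 mol): C 3.001, H 1.000

C3H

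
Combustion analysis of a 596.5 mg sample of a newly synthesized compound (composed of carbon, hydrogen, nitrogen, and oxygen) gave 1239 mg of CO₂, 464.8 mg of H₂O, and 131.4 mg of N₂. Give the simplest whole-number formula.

mol C = 1.239 g CO₂ ÷ 44.009 g/mol = 0.028153 mol
mol H = 2 × 0.4648 g H₂O ÷ 18.015 g/mol = 0.051601 mol
mol N = 2 × 0.1314 g N₂ ÷ 28.014 g/mol = 0.0093810 mol
mass O = 0.5965 − (0.33815 + 0.052014 + 0.13140) = 0.074936 g → mol O = 0.074936 ÷ 15.999 = 0.0046838 mol
Divide by the smallest (0.0046838 mol): C 6.011, H 11.017, N 2.003, O 1.000

C6H11N2O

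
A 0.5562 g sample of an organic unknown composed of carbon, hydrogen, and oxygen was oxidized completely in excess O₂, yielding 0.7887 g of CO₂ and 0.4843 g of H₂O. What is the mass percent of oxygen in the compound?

51.56%

mol C = 0.7887 g CO₂ ÷ 44.009 g/mol = 0.017921 mol
mol H = 2 × 0.4843 g H₂O ÷ 18.015 g/mol = 0.053766 mol
mass O = 0.5562 − (0.21525 + 0.054196) = 0.28675 g → mol O = 0.28675 ÷ 15.999 = 0.017923 mol
mass % O = 0.28675 g ÷ 0.5562 g × 100%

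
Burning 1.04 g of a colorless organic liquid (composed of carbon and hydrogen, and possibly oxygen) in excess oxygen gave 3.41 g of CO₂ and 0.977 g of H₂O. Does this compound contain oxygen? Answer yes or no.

no

mol C = 3.41 g CO₂ ÷ 44.009 g/mol = 0.07748 mol
mol H = 2 × 0.977 g H₂O ÷ 18.015 g/mol = 0.1085 mol
C and H together account for 1.040 g — essentially the entire 1.04 g sample — so the compound contains no oxygen.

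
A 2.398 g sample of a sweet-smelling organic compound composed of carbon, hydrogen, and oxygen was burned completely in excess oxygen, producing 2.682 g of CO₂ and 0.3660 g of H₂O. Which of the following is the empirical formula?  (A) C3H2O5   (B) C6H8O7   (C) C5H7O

mol C = 2.682 g CO₂ ÷ 44.009 g/mol = 0.060942 mol
mol H = 2 × 0.3660 g H₂O ÷ 18.015 g/mol = 0.040633 mol
mass O = 2.398 − (0.73198 + 0.040958) = 1.6251 g → mol O = 1.6251 ÷ 15.999 = 0.10157 mol
Divide by the smallest (0.040633 mol): C 1.500, H 1.000, O 2.500
Multiplying each by 2 gives whole numbers: C 3.00, H 2.00, O 5.00

(A) C3H2O5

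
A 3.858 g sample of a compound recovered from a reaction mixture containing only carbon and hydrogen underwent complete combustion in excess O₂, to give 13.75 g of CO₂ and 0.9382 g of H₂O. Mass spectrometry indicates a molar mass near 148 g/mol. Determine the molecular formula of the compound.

C12H4

mol C = 13.75 g CO₂ ÷ 44.009 g/mol = 0.31244 mol
mol H = 2 × 0.9382 g H₂O ÷ 18.015 g/mol = 0.10416 mol
Divide by the smallest (0.10416 mol): C 3.000, H 1.000
Empirical formula: C3H
Empirical-formula mass = 37.04 g/mol; 148 ÷ 37.04 ≈ 4, so the molecular formula is C12H4.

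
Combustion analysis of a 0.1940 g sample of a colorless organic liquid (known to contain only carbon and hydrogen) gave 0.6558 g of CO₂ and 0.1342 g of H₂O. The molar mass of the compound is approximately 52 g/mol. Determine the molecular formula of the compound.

C4H4

mol C = 0.6558 g CO₂ ÷ 44.009 g/mol = 0.014901 mol
mol H = 2 × 0.1342 g H₂O ÷ 18.015 g/mol = 0.014899 mol
Divide by the smallest (0.014899 mol): C 1.000, H 1.000
Empirical formula: CH
Empirical-formula mass = 13.02 g/mol; 52 ÷ 13.02 ≈ 4, so the molecular formula is C4H4.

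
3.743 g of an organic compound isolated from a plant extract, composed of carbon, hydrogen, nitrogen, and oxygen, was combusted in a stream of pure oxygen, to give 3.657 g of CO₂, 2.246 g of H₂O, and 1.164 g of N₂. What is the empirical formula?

mol C = 3.657 g CO₂ ÷ 44.009 g/mol = 0.083097 mol
mol H = 2 × 2.246 g H₂O ÷ 18.015 g/mol = 0.24935 mol
mol N = 2 × 1.164 g N₂ ÷ 28.014 g/mol = 0.083101 mol
mass O = 3.743 − (0.99807 + 0.25134 + 1.1640) = 1.3296 g → mol O = 1.3296 ÷ 15.999 = 0.083104 mol
Divide by the smallest (0.083097 mol): C 1.000, H 3.001, N 1.000, O 1.000

CH3NO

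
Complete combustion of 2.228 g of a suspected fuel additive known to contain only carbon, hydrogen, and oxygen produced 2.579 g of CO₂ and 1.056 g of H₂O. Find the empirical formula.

C2H4O3

mol C = 2.579 g CO₂ ÷ 44.009 g/mol = 0.058602 mol
mol H = 2 × 1.056 g H₂O ÷ 18.015 g/mol = 0.11724 mol
mass O = 2.228 − (0.70386 + 0.11817) = 1.4060 g → mol O = 1.4060 ÷ 15.999 = 0.087878 mol
Divide by the smallest (0.058602 mol): C 1.000, H 2.001, O 1.500
Multiplying each by 2 gives whole numbers: C 2.00, H 4.00, O 3.00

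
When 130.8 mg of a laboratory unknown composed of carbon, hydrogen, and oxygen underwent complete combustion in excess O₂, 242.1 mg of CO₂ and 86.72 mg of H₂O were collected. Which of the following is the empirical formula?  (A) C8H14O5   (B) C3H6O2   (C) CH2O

(A) C8H14O5

mol C = 0.2421 g CO₂ ÷ 44.009 g/mol = 0.0055011 mol
mol H = 2 × 0.08672 g H₂O ÷ 18.015 g/mol = 0.0096275 mol
mass O = 0.1308 − (0.066074 + 0.0097046) = 0.055021 g → mol O = 0.055021 ÷ 15.999 = 0.0034390 mol
Divide by the smallest (0.0034390 mol): C 1.600, H 2.799, O 1.000
Multiplying each by 5 gives whole numbers: C 8.00, H 14.00, O 5.00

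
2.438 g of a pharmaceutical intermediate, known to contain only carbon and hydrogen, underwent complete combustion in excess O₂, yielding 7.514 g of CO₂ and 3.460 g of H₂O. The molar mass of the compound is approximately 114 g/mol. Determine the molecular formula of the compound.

C8H18

mol C = 7.514 g CO₂ ÷ 44.009 g/mol = 0.17074 mol
mol H = 2 × 3.460 g H₂O ÷ 18.015 g/mol = 0.38412 mol
Divide by the smallest (0.17074 mol): C 1.000, H 2.250
Multiplying each by 4 gives whole numbers: C 4.00, H 9.00
Empirical formula: C4H9
Empirical-formula mass = 57.12 g/mol; 114 ÷ 57.12 ≈ 2, so the molecular formula is C8H18.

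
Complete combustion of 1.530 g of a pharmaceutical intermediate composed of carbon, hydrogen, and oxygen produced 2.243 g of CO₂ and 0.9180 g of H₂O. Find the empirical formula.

mol C = 2.243 g CO₂ ÷ 44.009 g/mol = 0.050967 mol
mol H = 2 × 0.9180 g H₂O ÷ 18.015 g/mol = 0.10192 mol
mass O = 1.530 − (0.61216 + 0.10273) = 0.81511 g → mol O = 0.81511 ÷ 15.999 = 0.050947 mol
Divide by the smallest (0.050947 mol): C 1.000, H 2.000, O 1.000

CH2O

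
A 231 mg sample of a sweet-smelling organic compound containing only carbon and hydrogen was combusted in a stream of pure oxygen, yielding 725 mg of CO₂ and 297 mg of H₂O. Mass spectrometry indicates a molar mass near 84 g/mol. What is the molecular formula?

mol C = 0.725 g CO₂ ÷ 44.009 g/mol = 0.01647 mol
mol H = 2 × 0.297 g H₂O ÷ 18.015 g/mol = 0.03297 mol
Divide by the smallest (0.01647 mol): C 1.000, H 2.002
Empirical formula: CH2
Empirical-formula mass = 14.03 g/mol; 84 ÷ 14.03 ≈ 6, so the molecular formula is C6H12.

C6H12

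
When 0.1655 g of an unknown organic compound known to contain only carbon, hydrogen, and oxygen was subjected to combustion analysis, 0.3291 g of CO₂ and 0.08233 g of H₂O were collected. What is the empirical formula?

mol C = 0.3291 g CO₂ ÷ 44.009 g/mol = 0.0074780 mol
mol H = 2 × 0.08233 g H₂O ÷ 18.015 g/mol = 0.0091402 mol
mass O = 0.1655 − (0.089818 + 0.0092133) = 0.066468 g → mol O = 0.066468 ÷ 15.999 = 0.0041545 mol
Divide by the smallest (0.0041545 mol): C 1.800, H 2.200, O 1.000
Multiplying each by 5 gives whole numbers: C 9.00, H 11.00, O 5.00

C9H11O5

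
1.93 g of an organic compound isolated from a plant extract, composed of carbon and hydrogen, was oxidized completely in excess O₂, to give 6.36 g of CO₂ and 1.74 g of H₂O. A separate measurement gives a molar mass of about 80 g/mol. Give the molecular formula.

mol C = 6.36 g CO₂ ÷ 44.009 g/mol = 0.1445 mol
mol H = 2 × 1.74 g H₂O ÷ 18.015 g/mol = 0.1932 mol
Divide by the smallest (0.1445 mol): C 1.000, H 1.337
Multiplying each by 3 gives whole numbers: C 3.00, H 4.01
Empirical formula: C3H4
Empirical-formula mass = 40.06 g/mol; 80 ÷ 40.06 ≈ 2, so the molecular formula is C6H8.

C6H8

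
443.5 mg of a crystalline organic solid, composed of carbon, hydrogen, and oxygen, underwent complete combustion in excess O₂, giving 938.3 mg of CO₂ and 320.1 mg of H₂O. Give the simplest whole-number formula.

C9H15O4

mol C = 0.9383 g CO₂ ÷ 44.009 g/mol = 0.021321 mol
mol H = 2 × 0.3201 g H₂O ÷ 18.015 g/mol = 0.035537 mol
mass O = 0.4435 − (0.25608 + 0.035821) = 0.15160 g → mol O = 0.15160 ÷ 15.999 = 0.0094754 mol
Divide by the smallest (0.0094754 mol): C 2.250, H 3.750, O 1.000
Multiplying each by 4 gives whole numbers: C 9.00, H 15.00, O 4.00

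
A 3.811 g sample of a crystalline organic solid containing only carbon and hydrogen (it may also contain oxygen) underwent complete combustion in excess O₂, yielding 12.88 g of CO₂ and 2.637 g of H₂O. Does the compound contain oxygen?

mol C = 12.88 g CO₂ ÷ 44.009 g/mol = 0.29267 mol
mol H = 2 × 2.637 g H₂O ÷ 18.015 g/mol = 0.29276 mol
C and H together account for 3.8103 g — essentially the entire 3.811 g sample — so the compound contains no oxygen.

no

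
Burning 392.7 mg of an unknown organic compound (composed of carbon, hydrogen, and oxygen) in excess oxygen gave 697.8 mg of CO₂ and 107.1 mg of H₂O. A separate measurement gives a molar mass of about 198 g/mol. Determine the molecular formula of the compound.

mol C = 0.6978 g CO₂ ÷ 44.009 g/mol = 0.015856 mol
mol H = 2 × 0.1071 g H₂O ÷ 18.015 g/mol = 0.011890 mol
mass O = 0.3927 − (0.19044 + 0.011985) = 0.19027 g → mol O = 0.19027 ÷ 15.999 = 0.011893 mol
Divide by the smallest (0.011890 mol): C 1.334, H 1.000, O 1.000
Multiplying each by 3 gives whole numbers: C 4.00, H 3.00, O 3.00
Empirical formula: C4H3O3
Empirical-formula mass = 99.06 g/mol; 198 ÷ 99.06 ≈ 2, so the molecular formula is C8H6O6.

C8H6O6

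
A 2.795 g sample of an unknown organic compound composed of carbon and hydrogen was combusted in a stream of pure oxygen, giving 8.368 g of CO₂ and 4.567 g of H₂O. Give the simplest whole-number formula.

C3H8

mol C = 8.368 g CO₂ ÷ 44.009 g/mol = 0.19014 mol
mol H = 2 × 4.567 g H₂O ÷ 18.015 g/mol = 0.50702 mol
Divide by the smallest (0.19014 mol): C 1.000, H 2.667
Multiplying each by 3 gives whole numbers: C 3.00, H 8.00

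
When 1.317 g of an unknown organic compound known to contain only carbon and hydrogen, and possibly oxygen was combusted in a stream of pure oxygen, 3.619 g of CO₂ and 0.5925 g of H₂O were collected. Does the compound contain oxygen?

mol C = 3.619 g CO₂ ÷ 44.009 g/mol = 0.082233 mol
mol H = 2 × 0.5925 g H₂O ÷ 18.015 g/mol = 0.065779 mol
C and H account for only 1.0540 g of the 1.317 g sample; the remaining 0.26299 g must be oxygen.

yes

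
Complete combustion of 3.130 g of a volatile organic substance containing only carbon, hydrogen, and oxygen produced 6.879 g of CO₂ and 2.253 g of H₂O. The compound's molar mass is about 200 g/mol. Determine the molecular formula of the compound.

mol C = 6.879 g CO₂ ÷ 44.009 g/mol = 0.15631 mol
mol H = 2 × 2.253 g H₂O ÷ 18.015 g/mol = 0.25012 mol
mass O = 3.130 − (1.8774 + 0.25213) = 1.0004 g → mol O = 1.0004 ÷ 15.999 = 0.062532 mol
Divide by the smallest (0.062532 mol): C 2.500, H 4.000, O 1.000
Multiplying each by 2 gives whole numbers: C 5.00, H 8.00, O 2.00
Empirical formula: C5H8O2
Empirical-formula mass = 100.12 g/mol; 200 ÷ 100.12 ≈ 2, so the molecular formula is C10H16O4.

C10H16O4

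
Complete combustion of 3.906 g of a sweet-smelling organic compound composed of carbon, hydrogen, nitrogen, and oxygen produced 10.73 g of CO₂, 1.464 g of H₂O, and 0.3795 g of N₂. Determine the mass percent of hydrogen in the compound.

4.19%

mol C = 10.73 g CO₂ ÷ 44.009 g/mol = 0.24381 mol
mol H = 2 × 1.464 g H₂O ÷ 18.015 g/mol = 0.16253 mol
mol N = 2 × 0.3795 g N₂ ÷ 28.014 g/mol = 0.027094 mol
mass O = 3.906 − (2.9284 + 0.16383 + 0.37950) = 0.43422 g → mol O = 0.43422 ÷ 15.999 = 0.027141 mol
mass % H = 0.16383 g ÷ 3.906 g × 100%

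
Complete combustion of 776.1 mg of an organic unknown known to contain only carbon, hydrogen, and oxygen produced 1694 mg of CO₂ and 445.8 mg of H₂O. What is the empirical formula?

mol C = 1.694 g CO₂ ÷ 44.009 g/mol = 0.038492 mol
mol H = 2 × 0.4458 g H₂O ÷ 18.015 g/mol = 0.049492 mol
mass O = 0.7761 − (0.46233 + 0.049888) = 0.26388 g → mol O = 0.26388 ÷ 15.999 = 0.016494 mol
Divide by the smallest (0.016494 mol): C 2.334, H 3.001, O 1.000
Multiplying each by 3 gives whole numbers: C 7.00, H 9.00, O 3.00

C7H9O3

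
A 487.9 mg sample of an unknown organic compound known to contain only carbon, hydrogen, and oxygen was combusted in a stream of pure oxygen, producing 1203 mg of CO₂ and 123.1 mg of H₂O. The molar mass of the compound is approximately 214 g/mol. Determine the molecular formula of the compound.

C12H6O4

mol C = 1.203 g CO₂ ÷ 44.009 g/mol = 0.027335 mol
mol H = 2 × 0.1231 g H₂O ÷ 18.015 g/mol = 0.013666 mol
mass O = 0.4879 − (0.32832 + 0.013776) = 0.14580 g → mol O = 0.14580 ÷ 15.999 = 0.0091131 mol
Divide by the smallest (0.0091131 mol): C 3.000, H 1.500, O 1.000
Multiplying each by 2 gives whole numbers: C 6.00, H 3.00, O 2.00
Empirical formula: C6H3O2
Empirical-formula mass = 107.09 g/mol; 214 ÷ 107.09 ≈ 2, so the molecular formula is C12H6O4.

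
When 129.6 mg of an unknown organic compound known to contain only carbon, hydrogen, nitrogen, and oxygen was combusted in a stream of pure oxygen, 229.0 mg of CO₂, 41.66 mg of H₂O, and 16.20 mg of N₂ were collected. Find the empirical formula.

mol C = 0.2290 g CO₂ ÷ 44.009 g/mol = 0.0052035 mol
mol H = 2 × 0.04166 g H₂O ÷ 18.015 g/mol = 0.0046250 mol
mol N = 2 × 0.01620 g N₂ ÷ 28.014 g/mol = 0.0011566 mol
mass O = 0.1296 − (0.062499 + 0.0046620 + 0.016200) = 0.046239 g → mol O = 0.046239 ÷ 15.999 = 0.0028901 mol
Divide by the smallest (0.0011566 mol): C 4.499, H 3.999, N 1.000, O 2.499
Multiplying each by 2 gives whole numbers: C 9.00, H 8.00, N 2.00, O 5.00

C9H8N2O5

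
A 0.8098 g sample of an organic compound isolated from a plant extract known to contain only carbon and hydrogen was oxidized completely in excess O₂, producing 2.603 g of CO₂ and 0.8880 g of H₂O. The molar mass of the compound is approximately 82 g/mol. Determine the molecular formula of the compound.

C6H10

mol C = 2.603 g CO₂ ÷ 44.009 g/mol = 0.059147 mol
mol H = 2 × 0.8880 g H₂O ÷ 18.015 g/mol = 0.098585 mol
Divide by the smallest (0.059147 mol): C 1.000, H 1.667
Multiplying each by 3 gives whole numbers: C 3.00, H 5.00
Empirical formula: C3H5
Empirical-formula mass = 41.07 g/mol; 82 ÷ 41.07 ≈ 2, so the molecular formula is C6H10.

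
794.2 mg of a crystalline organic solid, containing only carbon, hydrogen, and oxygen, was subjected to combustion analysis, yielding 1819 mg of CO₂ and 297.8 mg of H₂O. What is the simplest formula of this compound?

C5H4O2

mol C = 1.819 g CO₂ ÷ 44.009 g/mol = 0.041332 mol
mol H = 2 × 0.2978 g H₂O ÷ 18.015 g/mol = 0.033061 mol
mass O = 0.7942 − (0.49644 + 0.033326) = 0.26443 g → mol O = 0.26443 ÷ 15.999 = 0.016528 mol
Divide by the smallest (0.016528 mol): C 2.501, H 2.000, O 1.000
Multiplying each by 2 gives whole numbers: C 5.00, H 4.00, O 2.00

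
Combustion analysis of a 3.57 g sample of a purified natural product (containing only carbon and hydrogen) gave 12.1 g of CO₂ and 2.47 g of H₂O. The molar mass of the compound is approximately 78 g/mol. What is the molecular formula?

C6H6

mol C = 12.1 g CO₂ ÷ 44.009 g/mol = 0.2749 mol
mol H = 2 × 2.47 g H₂O ÷ 18.015 g/mol = 0.2742 mol
Divide by the smallest (0.2742 mol): C 1.003, H 1.000
Empirical formula: CH
Empirical-formula mass = 13.02 g/mol; 78 ÷ 13.02 ≈ 6, so the molecular formula is C6H6.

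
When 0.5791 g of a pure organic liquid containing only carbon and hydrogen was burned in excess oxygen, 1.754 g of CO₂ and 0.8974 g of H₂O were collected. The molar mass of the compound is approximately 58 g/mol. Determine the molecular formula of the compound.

mol C = 1.754 g CO₂ ÷ 44.009 g/mol = 0.039855 mol
mol H = 2 × 0.8974 g H₂O ÷ 18.015 g/mol = 0.099628 mol
Divide by the smallest (0.039855 mol): C 1.000, H 2.500
Multiplying each by 2 gives whole numbers: C 2.00, H 5.00
Empirical formula: C2H5
Empirical-formula mass = 29.06 g/mol; 58 ÷ 29.06 ≈ 2, so the molecular formula is C4H10.

C4H10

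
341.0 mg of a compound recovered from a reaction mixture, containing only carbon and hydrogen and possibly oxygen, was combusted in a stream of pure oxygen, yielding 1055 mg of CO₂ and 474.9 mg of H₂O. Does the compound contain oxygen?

mol C = 1.055 g CO₂ ÷ 44.009 g/mol = 0.023972 mol
mol H = 2 × 0.4749 g H₂O ÷ 18.015 g/mol = 0.052723 mol
C and H together account for 0.34108 g — essentially the entire 0.3410 g sample — so the compound contains no oxygen.

no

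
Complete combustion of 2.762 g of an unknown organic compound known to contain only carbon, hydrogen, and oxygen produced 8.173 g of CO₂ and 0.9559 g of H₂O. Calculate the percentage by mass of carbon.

mol C = 8.173 g CO₂ ÷ 44.009 g/mol = 0.18571 mol
mol H = 2 × 0.9559 g H₂O ÷ 18.015 g/mol = 0.10612 mol
mass O = 2.762 − (2.2306 + 0.10697) = 0.42444 g → mol O = 0.42444 ÷ 15.999 = 0.026529 mol
mass % C = 2.2306 g ÷ 2.762 g × 100%

80.76%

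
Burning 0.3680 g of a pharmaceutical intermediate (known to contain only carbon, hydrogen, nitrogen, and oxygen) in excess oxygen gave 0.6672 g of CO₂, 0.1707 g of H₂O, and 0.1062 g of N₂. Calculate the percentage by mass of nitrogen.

mol C = 0.6672 g CO₂ ÷ 44.009 g/mol = 0.015161 mol
mol H = 2 × 0.1707 g H₂O ÷ 18.015 g/mol = 0.018951 mol
mol N = 2 × 0.1062 g N₂ ÷ 28.014 g/mol = 0.0075819 mol
mass O = 0.3680 − (0.18209 + 0.019102 + 0.10620) = 0.060604 g → mol O = 0.060604 ÷ 15.999 = 0.0037880 mol
mass % N = 0.10620 g ÷ 0.3680 g × 100%

28.86%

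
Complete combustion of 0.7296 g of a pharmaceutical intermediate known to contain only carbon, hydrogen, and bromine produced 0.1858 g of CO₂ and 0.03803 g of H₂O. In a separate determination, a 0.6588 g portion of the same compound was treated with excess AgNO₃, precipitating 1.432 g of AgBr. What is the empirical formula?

mol C = 0.1858 g CO₂ ÷ 44.009 g/mol = 0.0042219 mol
mol H = 2 × 0.03803 g H₂O ÷ 18.015 g/mol = 0.0042220 mol
From the AgBr data: mol Br per gram of compound = (1.432 ÷ 187.772) ÷ 0.6588 = 0.011576 mol/g, so in the 0.7296 g combustion sample mol Br = 0.0084459 mol
Divide by the smallest (0.0042219 mol): C 1.000, H 1.000, Br 2.001

CHBr2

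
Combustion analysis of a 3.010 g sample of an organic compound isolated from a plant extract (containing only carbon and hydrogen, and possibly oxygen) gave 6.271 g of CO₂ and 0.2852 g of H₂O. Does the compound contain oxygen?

mol C = 6.271 g CO₂ ÷ 44.009 g/mol = 0.14249 mol
mol H = 2 × 0.2852 g H₂O ÷ 18.015 g/mol = 0.031663 mol
C and H account for only 1.7434 g of the 3.010 g sample; the remaining 1.2666 g must be oxygen.

yes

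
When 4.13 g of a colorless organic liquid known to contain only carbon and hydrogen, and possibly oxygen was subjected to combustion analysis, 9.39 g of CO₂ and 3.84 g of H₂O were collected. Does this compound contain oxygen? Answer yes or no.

mol C = 9.39 g CO₂ ÷ 44.009 g/mol = 0.2134 mol
mol H = 2 × 3.84 g H₂O ÷ 18.015 g/mol = 0.4263 mol
C and H account for only 2.992 g of the 4.13 g sample; the remaining 1.138 g must be oxygen.

yes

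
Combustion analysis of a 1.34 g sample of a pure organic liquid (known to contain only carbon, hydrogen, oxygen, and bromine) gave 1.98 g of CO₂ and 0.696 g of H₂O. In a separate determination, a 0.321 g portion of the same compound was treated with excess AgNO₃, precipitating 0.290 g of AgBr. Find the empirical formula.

C7H12BrO2

mol C = 1.98 g CO₂ ÷ 44.009 g/mol = 0.04499 mol
mol H = 2 × 0.696 g H₂O ÷ 18.015 g/mol = 0.07727 mol
From the AgBr data: mol Br per gram of compound = (0.290 ÷ 187.772) ÷ 0.321 = 0.004811 mol/g, so in the 1.34 g combustion sample mol Br = 0.006447 mol
mass O = 1.34 − (0.5404 + 0.07789 + 0.5152) = 0.2066 g → mol O = 0.2066 ÷ 15.999 = 0.01291 mol
Divide by the smallest (0.006447 mol): C 6.978, H 11.985, Br 1.000, O 2.003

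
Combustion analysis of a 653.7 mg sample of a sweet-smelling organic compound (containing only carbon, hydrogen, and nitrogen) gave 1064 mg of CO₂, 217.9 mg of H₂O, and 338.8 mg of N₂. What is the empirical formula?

CHN

mol C = 1.064 g CO₂ ÷ 44.009 g/mol = 0.024177 mol
mol H = 2 × 0.2179 g H₂O ÷ 18.015 g/mol = 0.024191 mol
mol N = 2 × 0.3388 g N₂ ÷ 28.014 g/mol = 0.024188 mol
Divide by the smallest (0.024177 mol): C 1.000, H 1.001, N 1.000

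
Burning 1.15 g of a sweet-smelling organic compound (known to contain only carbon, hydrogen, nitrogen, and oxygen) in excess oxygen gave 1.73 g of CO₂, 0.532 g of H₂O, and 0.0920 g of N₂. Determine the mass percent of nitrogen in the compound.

8.0%

mol C = 1.73 g CO₂ ÷ 44.009 g/mol = 0.03931 mol
mol H = 2 × 0.532 g H₂O ÷ 18.015 g/mol = 0.05906 mol
mol N = 2 × 0.0920 g N₂ ÷ 28.014 g/mol = 0.006568 mol
mass O = 1.15 − (0.4722 + 0.05953 + 0.09200) = 0.5263 g → mol O = 0.5263 ÷ 15.999 = 0.03290 mol
mass % N = 0.09200 g ÷ 1.15 g × 100%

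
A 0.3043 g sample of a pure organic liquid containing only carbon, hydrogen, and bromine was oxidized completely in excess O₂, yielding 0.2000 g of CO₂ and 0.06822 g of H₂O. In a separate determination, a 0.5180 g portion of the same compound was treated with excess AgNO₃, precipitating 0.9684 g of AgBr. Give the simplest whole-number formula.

C3H5Br2

mol C = 0.2000 g CO₂ ÷ 44.009 g/mol = 0.0045445 mol
mol H = 2 × 0.06822 g H₂O ÷ 18.015 g/mol = 0.0075737 mol
From the AgBr data: mol Br per gram of compound = (0.9684 ÷ 187.772) ÷ 0.5180 = 0.0099562 mol/g, so in the 0.3043 g combustion sample mol Br = 0.0030297 mol
Divide by the smallest (0.0030297 mol): C 1.500, H 2.500, Br 1.000
Multiplying each by 2 gives whole numbers: C 3.00, H 5.00, Br 2.00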